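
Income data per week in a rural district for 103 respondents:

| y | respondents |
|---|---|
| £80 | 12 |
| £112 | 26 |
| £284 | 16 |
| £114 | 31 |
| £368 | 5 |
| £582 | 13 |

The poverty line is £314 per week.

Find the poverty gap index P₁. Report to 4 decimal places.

0.4558

Poor units: 12×£80, 26×£112, 31×£114, 16×£284 (q = 85 of N = 103).
Relative gaps: (314−80)/314 = 0.7452 (×12); (314−112)/314 = 0.6433 (×26); (314−114)/314 = 0.6369 (×31); (314−284)/314 = 0.0955 (×16).
Σ = 46.942675. Dividing by the full population N = 103 gives P₁ = 0.4558.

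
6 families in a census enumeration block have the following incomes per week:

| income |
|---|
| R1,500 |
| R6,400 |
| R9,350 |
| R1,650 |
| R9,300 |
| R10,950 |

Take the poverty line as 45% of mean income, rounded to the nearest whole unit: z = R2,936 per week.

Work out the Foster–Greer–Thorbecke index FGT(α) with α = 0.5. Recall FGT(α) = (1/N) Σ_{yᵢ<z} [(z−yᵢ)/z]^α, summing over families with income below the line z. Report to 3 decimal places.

0.227

Below the line: R1,500, R1,650 (q = 2 of N = 6).
Normalized shortfalls: (2936−1500)/2936 = 0.4891; (2936−1650)/2936 = 0.4380.
Raised to α = 0.5: 0.69936; 0.66182.
Sum = 1.361181; FGT(0.5) = 1.361181 / 6 = 0.227.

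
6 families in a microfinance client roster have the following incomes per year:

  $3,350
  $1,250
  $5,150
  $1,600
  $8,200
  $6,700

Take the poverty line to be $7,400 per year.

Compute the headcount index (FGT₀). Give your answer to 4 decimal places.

0.8333

5 of the 6 families have income below $7,400.
H = 5/6 = 0.8333.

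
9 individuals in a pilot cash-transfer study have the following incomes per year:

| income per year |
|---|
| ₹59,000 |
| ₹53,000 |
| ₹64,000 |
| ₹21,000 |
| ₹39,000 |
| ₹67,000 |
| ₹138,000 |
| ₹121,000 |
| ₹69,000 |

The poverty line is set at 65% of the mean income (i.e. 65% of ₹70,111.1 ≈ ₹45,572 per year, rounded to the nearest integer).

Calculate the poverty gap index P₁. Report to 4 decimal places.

Below the line: ₹21,000, ₹39,000 (q = 2 of N = 9).
Normalized shortfalls: (45572−21000)/45572 = 0.5392; (45572−39000)/45572 = 0.1442.
Σ = 0.683402. Dividing by the full population N = 9 gives P₁ = 0.0759.

0.0759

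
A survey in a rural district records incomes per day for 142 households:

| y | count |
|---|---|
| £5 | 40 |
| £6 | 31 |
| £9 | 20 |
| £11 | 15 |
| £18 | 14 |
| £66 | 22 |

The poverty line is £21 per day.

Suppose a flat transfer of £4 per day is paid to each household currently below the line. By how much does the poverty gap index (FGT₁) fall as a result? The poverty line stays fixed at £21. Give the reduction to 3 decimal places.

Before: below the line — 40×£5, 31×£6, 20×£9, 15×£11, 14×£18; poverty gap index (FGT₁) = 0.51543.
After the £4 transfer: below the line — 40×£9, 31×£10, 20×£13, 15×£15; poverty gap index (FGT₁) = 0.35915.
Reduction = 0.51543 − 0.35915 = 0.156.

0.156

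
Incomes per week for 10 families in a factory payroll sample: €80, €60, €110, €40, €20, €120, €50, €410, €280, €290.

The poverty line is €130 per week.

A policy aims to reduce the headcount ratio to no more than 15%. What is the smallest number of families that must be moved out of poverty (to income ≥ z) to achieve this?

6

Currently q = 7 of N = 10 are below the line (H = 0.700).
A headcount ratio of at most 15% allows at most ⌊0.15 × 10⌋ = 1 poor families.
So at least 7 − 1 = 6 must be lifted.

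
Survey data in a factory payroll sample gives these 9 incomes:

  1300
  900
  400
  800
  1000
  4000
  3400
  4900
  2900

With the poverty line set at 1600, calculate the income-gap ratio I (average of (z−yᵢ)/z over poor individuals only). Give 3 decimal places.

Below the line: 400, 800, 900, 1000, 1300 (q = 5 of N = 9).
Shortfall ratios (z−y)/z: 0.7500, 0.5000, 0.4375, 0.3750, 0.1875; sum = 2.250000.
I averages over the q = 5 poor units only: 2.250000 / 5 = 0.450.

0.450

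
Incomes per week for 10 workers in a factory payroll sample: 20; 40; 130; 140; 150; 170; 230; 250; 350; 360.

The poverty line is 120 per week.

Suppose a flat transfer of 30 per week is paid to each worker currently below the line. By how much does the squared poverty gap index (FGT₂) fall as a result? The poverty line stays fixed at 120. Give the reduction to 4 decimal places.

Before: below the line — 20, 40; squared poverty gap index (FGT₂) = 0.113889.
After the 30 transfer: below the line — 50, 70; squared poverty gap index (FGT₂) = 0.051389.
Reduction = 0.113889 − 0.051389 = 0.0625.

0.0625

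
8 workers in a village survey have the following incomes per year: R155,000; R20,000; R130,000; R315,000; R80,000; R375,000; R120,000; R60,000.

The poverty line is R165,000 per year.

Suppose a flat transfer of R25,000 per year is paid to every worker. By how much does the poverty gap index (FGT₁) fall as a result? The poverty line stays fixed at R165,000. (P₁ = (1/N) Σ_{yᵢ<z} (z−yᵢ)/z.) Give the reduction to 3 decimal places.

Before: below the line — R20,000, R60,000, R80,000, R120,000, R130,000, R155,000; poverty gap index (FGT₁) = 0.32197.
After the R25,000 transfer: below the line — R45,000, R85,000, R105,000, R145,000, R155,000; poverty gap index (FGT₁) = 0.21970.
Reduction = 0.32197 − 0.21970 = 0.102.

0.102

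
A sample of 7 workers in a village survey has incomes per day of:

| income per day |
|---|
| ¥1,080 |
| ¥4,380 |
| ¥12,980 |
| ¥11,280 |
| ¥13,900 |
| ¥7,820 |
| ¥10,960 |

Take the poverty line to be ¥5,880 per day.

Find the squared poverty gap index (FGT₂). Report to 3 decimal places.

Incomes under z: ¥1,080, ¥4,380 (q = 2 of N = 7).
Normalized shortfalls: (5880−1080)/5880 = 0.8163; (5880−4380)/5880 = 0.2551.
Squared: 0.6664; 0.0651.
Sum = 0.731466; P₂ = 0.731466 / 7 = 0.104.

0.104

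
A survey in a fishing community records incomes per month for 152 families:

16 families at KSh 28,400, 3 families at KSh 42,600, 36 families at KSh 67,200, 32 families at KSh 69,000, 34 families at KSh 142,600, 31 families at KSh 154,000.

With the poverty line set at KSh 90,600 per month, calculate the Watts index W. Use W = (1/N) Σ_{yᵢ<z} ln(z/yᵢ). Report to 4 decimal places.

Below z: 16×KSh 28,400, 3×KSh 42,600, 36×KSh 67,200, 32×KSh 69,000 (q = 87 of N = 152).
ln(z/y) terms: ln(90600/28400) = 1.1601 (×16); ln(90600/42600) = 0.7546 (×3); ln(90600/67200) = 0.2988 (×36); ln(90600/69000) = 0.2723 (×32).
W = 40.296082 / 152 = 0.2651.

0.2651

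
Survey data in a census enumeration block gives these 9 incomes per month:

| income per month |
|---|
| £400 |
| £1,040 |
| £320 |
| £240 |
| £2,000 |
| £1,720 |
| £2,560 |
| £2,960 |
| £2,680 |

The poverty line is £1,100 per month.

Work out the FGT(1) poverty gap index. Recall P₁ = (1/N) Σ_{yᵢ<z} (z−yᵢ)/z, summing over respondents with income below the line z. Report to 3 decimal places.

0.242

Incomes under z: £240, £320, £400, £1,040 (q = 4 of N = 9).
Gap ratios (z−y)/z: (1100−240)/1100 = 0.7818; (1100−320)/1100 = 0.7091; (1100−400)/1100 = 0.6364; (1100−1040)/1100 = 0.0545.
Sum of shortfalls = 2.181818; P₁ averages over all N: 2.181818 / 9 = 0.242.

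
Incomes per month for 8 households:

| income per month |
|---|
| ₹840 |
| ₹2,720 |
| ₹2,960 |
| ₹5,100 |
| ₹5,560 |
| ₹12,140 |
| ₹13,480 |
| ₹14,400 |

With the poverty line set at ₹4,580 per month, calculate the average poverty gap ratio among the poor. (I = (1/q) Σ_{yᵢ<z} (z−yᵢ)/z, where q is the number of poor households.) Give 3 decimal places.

Below the line: ₹840, ₹2,720, ₹2,960 (q = 3 of N = 8).
Shortfall ratios (z−y)/z: 0.8166, 0.4061, 0.3537; sum = 1.576419.
The income-gap ratio divides by q (the poor only): 1.576419 / 3 = 0.525.

0.525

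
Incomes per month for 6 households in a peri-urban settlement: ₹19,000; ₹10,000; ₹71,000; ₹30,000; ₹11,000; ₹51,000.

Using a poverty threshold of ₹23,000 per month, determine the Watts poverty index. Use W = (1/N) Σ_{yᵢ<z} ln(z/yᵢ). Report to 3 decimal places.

Poor units: ₹10,000, ₹11,000, ₹19,000 (q = 3 of N = 6).
Log gaps: ln(23000/10000) = 0.8329; ln(23000/11000) = 0.7376; ln(23000/19000) = 0.1911.
W = 1.761563 / 6 = 0.294.

0.294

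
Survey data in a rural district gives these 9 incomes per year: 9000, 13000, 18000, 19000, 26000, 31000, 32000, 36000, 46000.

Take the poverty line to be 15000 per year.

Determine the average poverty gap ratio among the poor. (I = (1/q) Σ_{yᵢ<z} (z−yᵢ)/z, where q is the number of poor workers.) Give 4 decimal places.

Below z: 9000, 13000 (q = 2 of N = 9).
Shortfall ratios (z−y)/z: 0.4000, 0.1333; sum = 0.533333.
I averages over the q = 2 poor units only: 0.533333 / 2 = 0.2667.

0.2667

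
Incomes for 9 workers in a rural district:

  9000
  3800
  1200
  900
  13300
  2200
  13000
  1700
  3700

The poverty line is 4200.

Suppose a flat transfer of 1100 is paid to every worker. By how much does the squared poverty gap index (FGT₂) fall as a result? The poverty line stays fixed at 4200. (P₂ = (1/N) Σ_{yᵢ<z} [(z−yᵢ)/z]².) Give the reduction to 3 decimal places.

Before: below the line — 900, 1200, 1700, 2200, 3700, 3800; squared poverty gap index (FGT₂) = 0.19243.
After the 1100 transfer: below the line — 2000, 2300, 2800, 3300; squared poverty gap index (FGT₂) = 0.07067.
Reduction = 0.19243 − 0.07067 = 0.122.

0.122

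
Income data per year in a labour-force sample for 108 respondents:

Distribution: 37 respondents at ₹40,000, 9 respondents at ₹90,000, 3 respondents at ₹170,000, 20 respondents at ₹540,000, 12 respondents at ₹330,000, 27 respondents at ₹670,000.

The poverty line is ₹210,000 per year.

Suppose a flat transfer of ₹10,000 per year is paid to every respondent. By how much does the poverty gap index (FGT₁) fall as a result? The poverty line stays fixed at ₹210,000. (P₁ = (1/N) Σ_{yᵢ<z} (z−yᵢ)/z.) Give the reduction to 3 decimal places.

0.022

Before: below the line — 37×₹40,000, 9×₹90,000, 3×₹170,000; poverty gap index (FGT₁) = 0.33025.
After the ₹10,000 transfer: below the line — 37×₹50,000, 9×₹100,000, 3×₹180,000; poverty gap index (FGT₁) = 0.30864.
Reduction = 0.33025 − 0.30864 = 0.022.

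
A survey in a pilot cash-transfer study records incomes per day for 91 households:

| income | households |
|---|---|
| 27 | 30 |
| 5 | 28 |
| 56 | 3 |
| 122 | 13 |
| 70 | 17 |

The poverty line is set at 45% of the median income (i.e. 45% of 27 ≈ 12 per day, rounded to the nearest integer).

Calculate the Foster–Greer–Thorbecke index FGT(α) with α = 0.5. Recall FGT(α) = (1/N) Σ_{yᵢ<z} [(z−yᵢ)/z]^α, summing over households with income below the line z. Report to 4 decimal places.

Below z: 28×5 (q = 28 of N = 91).
Normalized shortfalls: (12−5)/12 = 0.5833 (×28).
Raised to α = 0.5: 0.76376 (×28).
Sum = 21.385353; FGT(0.5) = 21.385353 / 91 = 0.2350.

0.2350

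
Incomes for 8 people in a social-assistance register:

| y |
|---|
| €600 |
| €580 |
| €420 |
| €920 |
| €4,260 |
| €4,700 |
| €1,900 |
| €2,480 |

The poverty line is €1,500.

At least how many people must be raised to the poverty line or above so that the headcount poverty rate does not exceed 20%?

4 of the 8 people are poor, so H = 4/8 = 0.500.
A headcount ratio of at most 20% allows at most ⌊0.20 × 8⌋ = 1 poor people.
So at least 4 − 1 = 3 must be lifted.

3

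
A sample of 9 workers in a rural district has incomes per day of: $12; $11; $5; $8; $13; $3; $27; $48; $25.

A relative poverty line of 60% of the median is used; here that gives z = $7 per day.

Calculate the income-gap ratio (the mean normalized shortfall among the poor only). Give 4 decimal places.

Incomes under z: $3, $5 (q = 2 of N = 9).
Shortfall ratios (z−y)/z: 0.5714, 0.2857; sum = 0.857143.
The income-gap ratio divides by q (the poor only): 0.857143 / 2 = 0.4286.

0.4286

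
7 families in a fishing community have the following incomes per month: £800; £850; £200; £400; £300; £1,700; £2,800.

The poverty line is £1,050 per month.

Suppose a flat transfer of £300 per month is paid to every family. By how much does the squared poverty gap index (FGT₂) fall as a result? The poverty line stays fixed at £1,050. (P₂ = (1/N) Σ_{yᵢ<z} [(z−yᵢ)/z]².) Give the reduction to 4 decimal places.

Before: below the line — £200, £300, £400, £800, £850; squared poverty gap index (FGT₂) = 0.234532.
After the £300 transfer: below the line — £500, £600, £700; squared poverty gap index (FGT₂) = 0.081309.
Reduction = 0.234532 − 0.081309 = 0.1532.

0.1532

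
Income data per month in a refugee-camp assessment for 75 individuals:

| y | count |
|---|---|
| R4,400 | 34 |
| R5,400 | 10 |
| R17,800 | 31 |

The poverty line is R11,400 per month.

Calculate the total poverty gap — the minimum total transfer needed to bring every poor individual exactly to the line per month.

Incomes under z: 34×R4,400, 10×R5,400 (q = 44 of N = 75).
Individual gaps: 34×(11400−4400) = 238000; 10×(11400−5400) = 60000.
Aggregate gap = R298,000.

R298,000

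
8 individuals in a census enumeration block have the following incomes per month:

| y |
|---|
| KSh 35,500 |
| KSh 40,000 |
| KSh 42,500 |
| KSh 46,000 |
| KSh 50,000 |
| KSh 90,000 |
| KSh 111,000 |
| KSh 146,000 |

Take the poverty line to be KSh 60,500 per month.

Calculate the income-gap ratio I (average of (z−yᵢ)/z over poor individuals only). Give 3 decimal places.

Below z: KSh 35,500, KSh 40,000, KSh 42,500, KSh 46,000, KSh 50,000 (q = 5 of N = 8).
Relative gaps: 0.4132, 0.3388, 0.2975, 0.2397, 0.1736; sum = 1.462810.
The income-gap ratio divides by q (the poor only): 1.462810 / 5 = 0.293.

0.293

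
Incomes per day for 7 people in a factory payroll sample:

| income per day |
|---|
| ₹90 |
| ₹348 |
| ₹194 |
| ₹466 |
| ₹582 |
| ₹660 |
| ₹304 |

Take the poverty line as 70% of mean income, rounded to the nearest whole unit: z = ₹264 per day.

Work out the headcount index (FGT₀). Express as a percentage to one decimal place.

2 of the 7 people have income below ₹264.
H = 2/7 = 28.6%.

28.6%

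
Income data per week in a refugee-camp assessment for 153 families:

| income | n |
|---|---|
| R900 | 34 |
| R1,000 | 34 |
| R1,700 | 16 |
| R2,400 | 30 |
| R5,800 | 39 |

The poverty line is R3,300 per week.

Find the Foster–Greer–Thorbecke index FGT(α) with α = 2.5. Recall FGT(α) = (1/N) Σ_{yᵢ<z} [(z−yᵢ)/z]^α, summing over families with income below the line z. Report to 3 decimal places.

Incomes under z: 34×R900, 34×R1,000, 16×R1,700, 30×R2,400 (q = 114 of N = 153).
Gap ratios (z−y)/z: (3300−900)/3300 = 0.7273 (×34); (3300−1000)/3300 = 0.6970 (×34); (3300−1700)/3300 = 0.4848 (×16); (3300−2400)/3300 = 0.2727 (×30).
Raised to α = 2.5: 0.45107 (×34); 0.40554 (×34); 0.16369 (×16); 0.03884 (×30).
Sum = 32.909060; FGT(2.5) = 32.909060 / 153 = 0.215.

0.215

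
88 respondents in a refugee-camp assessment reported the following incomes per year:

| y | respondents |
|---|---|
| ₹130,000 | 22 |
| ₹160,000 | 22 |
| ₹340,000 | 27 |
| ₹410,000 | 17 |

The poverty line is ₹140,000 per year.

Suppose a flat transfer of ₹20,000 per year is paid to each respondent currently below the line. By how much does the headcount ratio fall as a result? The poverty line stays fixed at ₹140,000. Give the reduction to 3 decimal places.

0.250

Before: below the line — 22×₹130,000; headcount ratio = 0.25000.
After the ₹20,000 transfer: below the line — none; headcount ratio = 0.00000.
Reduction = 0.25000 − 0.00000 = 0.250.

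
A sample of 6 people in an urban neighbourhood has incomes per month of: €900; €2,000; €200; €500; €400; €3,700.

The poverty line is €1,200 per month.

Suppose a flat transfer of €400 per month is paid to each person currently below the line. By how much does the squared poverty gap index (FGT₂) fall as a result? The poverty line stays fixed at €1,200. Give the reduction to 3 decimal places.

0.186

Before: below the line — €200, €400, €500, €900; squared poverty gap index (FGT₂) = 0.25694.
After the €400 transfer: below the line — €600, €800, €900; squared poverty gap index (FGT₂) = 0.07060.
Reduction = 0.25694 − 0.07060 = 0.186.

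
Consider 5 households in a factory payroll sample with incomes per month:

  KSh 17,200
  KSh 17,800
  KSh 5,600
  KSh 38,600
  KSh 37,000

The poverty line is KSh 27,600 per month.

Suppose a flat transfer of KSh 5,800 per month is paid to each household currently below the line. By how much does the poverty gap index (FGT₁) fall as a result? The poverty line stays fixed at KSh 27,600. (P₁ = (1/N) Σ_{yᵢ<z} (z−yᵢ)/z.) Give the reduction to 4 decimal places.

Before: below the line — KSh 5,600, KSh 17,200, KSh 17,800; poverty gap index (FGT₁) = 0.305797.
After the KSh 5,800 transfer: below the line — KSh 11,400, KSh 23,000, KSh 23,600; poverty gap index (FGT₁) = 0.179710.
Reduction = 0.305797 − 0.179710 = 0.1261.

0.1261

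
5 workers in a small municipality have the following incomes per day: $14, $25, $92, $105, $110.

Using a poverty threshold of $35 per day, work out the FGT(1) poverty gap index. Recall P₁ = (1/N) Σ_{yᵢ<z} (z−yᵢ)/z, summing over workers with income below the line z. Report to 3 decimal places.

Incomes under z: $14, $25 (q = 2 of N = 5).
Gap ratios (z−y)/z: (35−14)/35 = 0.6000; (35−25)/35 = 0.2857.
Σ = 0.885714. Dividing by the full population N = 5 gives P₁ = 0.177.

0.177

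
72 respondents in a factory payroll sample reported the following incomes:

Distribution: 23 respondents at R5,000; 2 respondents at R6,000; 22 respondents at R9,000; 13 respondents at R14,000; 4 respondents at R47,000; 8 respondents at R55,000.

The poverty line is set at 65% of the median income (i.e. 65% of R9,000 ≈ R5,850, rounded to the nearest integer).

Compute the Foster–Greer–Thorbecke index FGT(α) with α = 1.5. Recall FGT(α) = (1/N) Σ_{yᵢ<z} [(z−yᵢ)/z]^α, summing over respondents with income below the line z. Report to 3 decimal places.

Below z: 23×R5,000 (q = 23 of N = 72).
Shortfall ratios: (5850−5000)/5850 = 0.1453 (×23).
Raised to α = 1.5: 0.05539 (×23).
Sum = 1.273862; FGT(1.5) = 1.273862 / 72 = 0.018.

0.018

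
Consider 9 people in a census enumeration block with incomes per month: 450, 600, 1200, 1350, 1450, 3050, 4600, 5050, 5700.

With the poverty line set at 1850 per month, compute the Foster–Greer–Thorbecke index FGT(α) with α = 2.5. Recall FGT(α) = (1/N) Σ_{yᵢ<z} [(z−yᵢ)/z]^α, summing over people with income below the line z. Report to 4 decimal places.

0.1118

Poor units: 450, 600, 1200, 1350, 1450 (q = 5 of N = 9).
Gap ratios (z−y)/z: (1850−450)/1850 = 0.7568; (1850−600)/1850 = 0.6757; (1850−1200)/1850 = 0.3514; (1850−1350)/1850 = 0.2703; (1850−1450)/1850 = 0.2162.
Raised to α = 2.5: 0.49819; 0.37527; 0.07317; 0.03797; 0.02174.
Sum = 1.006343; FGT(2.5) = 1.006343 / 9 = 0.1118.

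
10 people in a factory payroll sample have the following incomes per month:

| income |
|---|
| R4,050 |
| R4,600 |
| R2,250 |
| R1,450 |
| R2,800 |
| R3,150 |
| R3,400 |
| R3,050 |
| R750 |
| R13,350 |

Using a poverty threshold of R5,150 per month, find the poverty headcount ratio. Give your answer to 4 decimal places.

0.9000

9 of the 10 people have income below R5,150.
H = 9/10 = 0.9000.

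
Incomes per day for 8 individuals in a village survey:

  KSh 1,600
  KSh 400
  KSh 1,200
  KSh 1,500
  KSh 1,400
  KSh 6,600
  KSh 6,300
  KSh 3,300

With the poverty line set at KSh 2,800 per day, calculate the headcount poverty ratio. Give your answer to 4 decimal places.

5 of the 8 individuals have income below KSh 2,800.
H = 5/8 = 0.6250.

0.6250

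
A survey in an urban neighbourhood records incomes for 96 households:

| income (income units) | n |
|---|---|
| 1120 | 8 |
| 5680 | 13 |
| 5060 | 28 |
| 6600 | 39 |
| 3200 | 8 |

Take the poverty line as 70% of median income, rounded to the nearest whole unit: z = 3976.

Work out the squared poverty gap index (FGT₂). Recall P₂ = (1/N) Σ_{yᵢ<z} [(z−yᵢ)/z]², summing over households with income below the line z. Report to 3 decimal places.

0.046

Incomes under z: 8×1120, 8×3200 (q = 16 of N = 96).
Normalized shortfalls: (3976−1120)/3976 = 0.7183 (×8); (3976−3200)/3976 = 0.1952 (×8).
Squared: 0.5160 (×8); 0.0381 (×8).
Sum = 4.432486; P₂ = 4.432486 / 96 = 0.046.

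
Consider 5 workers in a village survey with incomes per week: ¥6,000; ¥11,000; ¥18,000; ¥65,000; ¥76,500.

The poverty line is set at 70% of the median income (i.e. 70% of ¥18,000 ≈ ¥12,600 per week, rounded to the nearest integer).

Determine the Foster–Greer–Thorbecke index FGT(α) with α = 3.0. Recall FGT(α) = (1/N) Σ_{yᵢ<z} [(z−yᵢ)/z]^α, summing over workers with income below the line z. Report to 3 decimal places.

Poor units: ¥6,000, ¥11,000 (q = 2 of N = 5).
Shortfall ratios: (12600−6000)/12600 = 0.5238; (12600−11000)/12600 = 0.1270.
Raised to α = 3.0: 0.14372; 0.00205.
Sum = 0.145769; FGT(3.0) = 0.145769 / 5 = 0.029.

0.029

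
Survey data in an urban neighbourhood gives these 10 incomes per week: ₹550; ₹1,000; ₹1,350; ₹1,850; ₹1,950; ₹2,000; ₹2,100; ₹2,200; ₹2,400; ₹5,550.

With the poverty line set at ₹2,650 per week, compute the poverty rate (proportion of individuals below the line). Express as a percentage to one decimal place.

9 of the 10 individuals have income below ₹2,650.
H = 9/10 = 90.0%.

90.0%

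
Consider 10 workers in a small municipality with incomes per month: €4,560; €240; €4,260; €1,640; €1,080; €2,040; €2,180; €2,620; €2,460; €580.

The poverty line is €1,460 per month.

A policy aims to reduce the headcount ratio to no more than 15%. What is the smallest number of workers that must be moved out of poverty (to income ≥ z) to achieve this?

3 of the 10 workers are poor, so H = 3/10 = 0.300.
A headcount ratio of at most 15% allows at most ⌊0.15 × 10⌋ = 1 poor workers.
So at least 3 − 1 = 2 must be lifted.

2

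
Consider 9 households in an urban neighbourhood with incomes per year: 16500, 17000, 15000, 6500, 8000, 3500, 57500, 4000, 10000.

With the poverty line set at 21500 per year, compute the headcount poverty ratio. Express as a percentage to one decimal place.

88.9%

8 of the 9 households have income below 21500.
H = 8/9 = 88.9%.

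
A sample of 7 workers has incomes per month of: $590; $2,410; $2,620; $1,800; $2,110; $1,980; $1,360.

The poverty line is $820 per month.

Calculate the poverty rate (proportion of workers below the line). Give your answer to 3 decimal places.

0.143

1 of the 7 workers have income below $820.
H = 1/7 = 0.143.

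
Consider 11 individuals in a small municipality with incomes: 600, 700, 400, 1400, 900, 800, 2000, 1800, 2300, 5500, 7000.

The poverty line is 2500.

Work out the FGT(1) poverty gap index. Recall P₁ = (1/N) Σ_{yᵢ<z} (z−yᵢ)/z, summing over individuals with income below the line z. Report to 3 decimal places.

Below z: 400, 600, 700, 800, 900, 1400, 1800, 2000, 2300 (q = 9 of N = 11).
Normalized shortfalls: (2500−400)/2500 = 0.8400; (2500−600)/2500 = 0.7600; (2500−700)/2500 = 0.7200; (2500−800)/2500 = 0.6800; (2500−900)/2500 = 0.6400; (2500−1400)/2500 = 0.4400; (2500−1800)/2500 = 0.2800; (2500−2000)/2500 = 0.2000; (2500−2300)/2500 = 0.0800.
Σ = 4.640000. Dividing by the full population N = 11 gives P₁ = 0.422.

0.422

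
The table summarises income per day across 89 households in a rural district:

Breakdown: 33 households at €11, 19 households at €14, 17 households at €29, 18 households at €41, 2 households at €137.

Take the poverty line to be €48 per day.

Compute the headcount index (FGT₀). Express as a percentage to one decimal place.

97.8%

87 of the 89 households have income below €48.
H = 87/89 = 97.8%.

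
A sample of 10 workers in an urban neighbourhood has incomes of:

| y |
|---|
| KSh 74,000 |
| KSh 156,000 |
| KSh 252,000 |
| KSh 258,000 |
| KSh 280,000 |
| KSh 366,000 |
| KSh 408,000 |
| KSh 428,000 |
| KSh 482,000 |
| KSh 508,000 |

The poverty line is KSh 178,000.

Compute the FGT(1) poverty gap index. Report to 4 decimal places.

Poor units: KSh 74,000, KSh 156,000 (q = 2 of N = 10).
Shortfall ratios: (178000−74000)/178000 = 0.5843; (178000−156000)/178000 = 0.1236.
Sum of shortfalls = 0.707865; P₁ averages over all N: 0.707865 / 10 = 0.0708.

0.0708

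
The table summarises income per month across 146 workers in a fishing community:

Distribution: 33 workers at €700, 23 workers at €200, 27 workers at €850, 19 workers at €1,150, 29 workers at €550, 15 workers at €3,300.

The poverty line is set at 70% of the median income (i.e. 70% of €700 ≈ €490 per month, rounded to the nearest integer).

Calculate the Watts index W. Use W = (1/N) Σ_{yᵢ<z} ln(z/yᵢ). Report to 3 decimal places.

0.141

Poor units: 23×€200 (q = 23 of N = 146).
Log gaps: ln(490/200) = 0.8961 (×23).
W = 20.610025 / 146 = 0.141.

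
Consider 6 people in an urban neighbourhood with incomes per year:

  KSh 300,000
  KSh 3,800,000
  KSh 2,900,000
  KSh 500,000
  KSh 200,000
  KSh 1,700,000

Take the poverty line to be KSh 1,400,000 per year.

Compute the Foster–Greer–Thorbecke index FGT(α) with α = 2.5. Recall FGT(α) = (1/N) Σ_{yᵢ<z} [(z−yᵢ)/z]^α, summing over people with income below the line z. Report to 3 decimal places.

0.260

Poor units: KSh 200,000, KSh 300,000, KSh 500,000 (q = 3 of N = 6).
Shortfall ratios: (1400000−200000)/1400000 = 0.8571; (1400000−300000)/1400000 = 0.7857; (1400000−500000)/1400000 = 0.6429.
Raised to α = 2.5: 0.68019; 0.54722; 0.33135.
Sum = 1.558763; FGT(2.5) = 1.558763 / 6 = 0.260.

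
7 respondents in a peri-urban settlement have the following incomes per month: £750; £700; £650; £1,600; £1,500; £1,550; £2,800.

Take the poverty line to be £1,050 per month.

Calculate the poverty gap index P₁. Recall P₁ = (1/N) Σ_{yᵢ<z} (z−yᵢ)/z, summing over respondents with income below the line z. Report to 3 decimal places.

0.143

Incomes under z: £650, £700, £750 (q = 3 of N = 7).
Relative gaps: (1050−650)/1050 = 0.3810; (1050−700)/1050 = 0.3333; (1050−750)/1050 = 0.2857.
Σ = 1.000000. Dividing by the full population N = 7 gives P₁ = 0.143.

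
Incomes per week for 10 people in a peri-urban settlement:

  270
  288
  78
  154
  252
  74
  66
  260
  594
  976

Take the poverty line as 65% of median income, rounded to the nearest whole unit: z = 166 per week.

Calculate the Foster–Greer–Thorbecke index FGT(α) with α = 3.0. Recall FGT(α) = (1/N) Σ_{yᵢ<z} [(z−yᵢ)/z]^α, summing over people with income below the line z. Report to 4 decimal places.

0.0538

Below z: 66, 74, 78, 154 (q = 4 of N = 10).
Relative gaps: (166−66)/166 = 0.6024; (166−74)/166 = 0.5542; (166−78)/166 = 0.5301; (166−154)/166 = 0.0723.
Raised to α = 3.0: 0.21861; 0.17023; 0.14898; 0.00038.
Sum = 0.538200; FGT(3.0) = 0.538200 / 10 = 0.0538.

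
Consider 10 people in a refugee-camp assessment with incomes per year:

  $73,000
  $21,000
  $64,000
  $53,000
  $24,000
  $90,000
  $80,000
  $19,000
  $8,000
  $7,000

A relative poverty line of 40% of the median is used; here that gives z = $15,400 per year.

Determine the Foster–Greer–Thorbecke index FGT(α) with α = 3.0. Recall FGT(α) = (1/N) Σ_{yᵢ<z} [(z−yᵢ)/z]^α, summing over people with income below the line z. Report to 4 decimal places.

0.0273

Below the line: $7,000, $8,000 (q = 2 of N = 10).
Shortfall ratios: (15400−7000)/15400 = 0.5455; (15400−8000)/15400 = 0.4805.
Raised to α = 3.0: 0.16228; 0.11095.
Sum = 0.273235; FGT(3.0) = 0.273235 / 10 = 0.0273.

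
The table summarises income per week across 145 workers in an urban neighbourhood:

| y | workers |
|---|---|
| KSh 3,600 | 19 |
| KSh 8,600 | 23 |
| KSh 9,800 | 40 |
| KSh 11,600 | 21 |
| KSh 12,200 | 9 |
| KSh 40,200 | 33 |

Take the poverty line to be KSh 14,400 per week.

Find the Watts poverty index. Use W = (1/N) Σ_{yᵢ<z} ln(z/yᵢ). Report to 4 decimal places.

Below z: 19×KSh 3,600, 23×KSh 8,600, 40×KSh 9,800, 21×KSh 11,600, 9×KSh 12,200 (q = 112 of N = 145).
Log shortfalls: ln(14400/3600) = 1.3863 (×19); ln(14400/8600) = 0.5155 (×23); ln(14400/9800) = 0.3848 (×40); ln(14400/11600) = 0.2162 (×21); ln(14400/12200) = 0.1658 (×9).
W = 59.621959 / 145 = 0.4112.

0.4112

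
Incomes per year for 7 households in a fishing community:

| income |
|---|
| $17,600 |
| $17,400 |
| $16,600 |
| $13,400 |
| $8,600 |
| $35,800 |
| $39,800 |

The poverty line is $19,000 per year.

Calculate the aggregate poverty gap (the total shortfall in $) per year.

$21,400

Below z: $8,600, $13,400, $16,600, $17,400, $17,600 (q = 5 of N = 7).
Individual gaps: 19000−8600 = 10400; 19000−13400 = 5600; 19000−16600 = 2400; 19000−17400 = 1600; 19000−17600 = 1400.
Aggregate gap = $21,400.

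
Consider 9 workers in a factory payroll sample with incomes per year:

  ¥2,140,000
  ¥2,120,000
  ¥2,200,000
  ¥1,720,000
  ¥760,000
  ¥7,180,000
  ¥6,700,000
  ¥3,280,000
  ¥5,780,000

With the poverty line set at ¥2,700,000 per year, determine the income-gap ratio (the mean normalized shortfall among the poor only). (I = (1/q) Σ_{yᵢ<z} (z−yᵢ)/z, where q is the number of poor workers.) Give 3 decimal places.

0.338

Below z: ¥760,000, ¥1,720,000, ¥2,120,000, ¥2,140,000, ¥2,200,000 (q = 5 of N = 9).
Relative gaps: 0.7185, 0.3630, 0.2148, 0.2074, 0.1852; sum = 1.688889.
I averages over the q = 5 poor units only: 1.688889 / 5 = 0.338.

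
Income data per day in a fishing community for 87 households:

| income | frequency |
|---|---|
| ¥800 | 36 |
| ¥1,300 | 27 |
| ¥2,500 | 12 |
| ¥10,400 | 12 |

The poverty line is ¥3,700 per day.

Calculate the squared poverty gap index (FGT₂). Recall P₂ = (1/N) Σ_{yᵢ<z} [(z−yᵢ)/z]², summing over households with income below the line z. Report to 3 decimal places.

Poor units: 36×¥800, 27×¥1,300, 12×¥2,500 (q = 75 of N = 87).
Shortfall ratios: (3700−800)/3700 = 0.7838 (×36); (3700−1300)/3700 = 0.6486 (×27); (3700−2500)/3700 = 0.3243 (×12).
Squared: 0.6143 (×36); 0.4207 (×27); 0.1052 (×12).
Sum = 34.737765; P₂ = 34.737765 / 87 = 0.399.

0.399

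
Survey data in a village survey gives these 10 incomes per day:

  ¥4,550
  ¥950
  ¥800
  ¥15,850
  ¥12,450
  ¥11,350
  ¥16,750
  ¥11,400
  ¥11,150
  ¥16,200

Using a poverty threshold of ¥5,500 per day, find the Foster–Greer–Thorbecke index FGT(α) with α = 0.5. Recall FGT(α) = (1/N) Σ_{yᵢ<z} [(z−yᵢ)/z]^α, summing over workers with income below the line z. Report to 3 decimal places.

Below the line: ¥800, ¥950, ¥4,550 (q = 3 of N = 10).
Shortfall ratios: (5500−800)/5500 = 0.8545; (5500−950)/5500 = 0.8273; (5500−4550)/5500 = 0.1727.
Raised to α = 0.5: 0.92442; 0.90955; 0.41560.
Sum = 2.249566; FGT(0.5) = 2.249566 / 10 = 0.225.

0.225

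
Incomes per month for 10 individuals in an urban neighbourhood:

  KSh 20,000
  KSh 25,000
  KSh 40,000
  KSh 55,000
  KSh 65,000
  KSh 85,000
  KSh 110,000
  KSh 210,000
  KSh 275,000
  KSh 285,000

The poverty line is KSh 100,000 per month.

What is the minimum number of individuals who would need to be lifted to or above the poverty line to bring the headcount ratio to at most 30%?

3

6 of the 10 individuals are poor, so H = 6/10 = 0.600.
A headcount ratio of at most 30% allows at most ⌊0.30 × 10⌋ = 3 poor individuals.
So at least 6 − 3 = 3 must be lifted.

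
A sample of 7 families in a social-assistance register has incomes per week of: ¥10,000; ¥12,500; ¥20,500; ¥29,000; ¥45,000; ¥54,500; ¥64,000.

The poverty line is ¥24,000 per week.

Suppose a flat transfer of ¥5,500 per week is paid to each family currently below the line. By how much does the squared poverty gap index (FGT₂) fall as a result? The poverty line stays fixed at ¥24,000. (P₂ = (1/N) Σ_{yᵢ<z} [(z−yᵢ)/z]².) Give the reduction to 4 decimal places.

Before: below the line — ¥10,000, ¥12,500, ¥20,500; squared poverty gap index (FGT₂) = 0.084449.
After the ¥5,500 transfer: below the line — ¥15,500, ¥18,000; squared poverty gap index (FGT₂) = 0.026848.
Reduction = 0.084449 − 0.026848 = 0.0576.

0.0576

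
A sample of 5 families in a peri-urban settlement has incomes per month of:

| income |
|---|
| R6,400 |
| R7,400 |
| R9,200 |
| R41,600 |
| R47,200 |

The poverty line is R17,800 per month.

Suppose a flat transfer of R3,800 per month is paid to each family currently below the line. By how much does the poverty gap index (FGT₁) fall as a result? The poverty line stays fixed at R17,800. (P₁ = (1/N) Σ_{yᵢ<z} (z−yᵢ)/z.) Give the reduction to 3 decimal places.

Before: below the line — R6,400, R7,400, R9,200; poverty gap index (FGT₁) = 0.34157.
After the R3,800 transfer: below the line — R10,200, R11,200, R13,000; poverty gap index (FGT₁) = 0.21348.
Reduction = 0.34157 − 0.21348 = 0.128.

0.128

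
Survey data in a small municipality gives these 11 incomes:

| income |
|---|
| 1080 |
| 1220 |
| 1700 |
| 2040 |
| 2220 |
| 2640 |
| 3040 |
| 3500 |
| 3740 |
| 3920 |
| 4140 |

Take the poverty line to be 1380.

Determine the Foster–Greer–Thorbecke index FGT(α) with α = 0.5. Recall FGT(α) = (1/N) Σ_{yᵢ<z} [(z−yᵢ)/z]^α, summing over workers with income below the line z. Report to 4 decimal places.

0.0733

Below z: 1080, 1220 (q = 2 of N = 11).
Gap ratios (z−y)/z: (1380−1080)/1380 = 0.2174; (1380−1220)/1380 = 0.1159.
Raised to α = 0.5: 0.46625; 0.34050.
Sum = 0.806755; FGT(0.5) = 0.806755 / 11 = 0.0733.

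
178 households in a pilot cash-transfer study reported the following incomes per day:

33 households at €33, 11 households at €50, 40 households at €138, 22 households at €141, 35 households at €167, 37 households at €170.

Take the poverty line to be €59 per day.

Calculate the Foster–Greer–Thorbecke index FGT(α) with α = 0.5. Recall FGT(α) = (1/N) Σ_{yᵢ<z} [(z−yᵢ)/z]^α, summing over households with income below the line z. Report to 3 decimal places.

0.147

Poor units: 33×€33, 11×€50 (q = 44 of N = 178).
Relative gaps: (59−33)/59 = 0.4407 (×33); (59−50)/59 = 0.1525 (×11).
Raised to α = 0.5: 0.66384 (×33); 0.39057 (×11).
Sum = 26.202815; FGT(0.5) = 26.202815 / 178 = 0.147.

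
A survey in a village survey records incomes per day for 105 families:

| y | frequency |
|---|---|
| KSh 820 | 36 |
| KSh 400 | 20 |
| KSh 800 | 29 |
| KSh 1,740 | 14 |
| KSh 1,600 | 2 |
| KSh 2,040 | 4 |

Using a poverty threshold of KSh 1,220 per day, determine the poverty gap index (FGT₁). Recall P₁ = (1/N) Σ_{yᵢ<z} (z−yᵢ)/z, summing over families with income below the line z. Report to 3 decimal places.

Poor units: 20×KSh 400, 29×KSh 800, 36×KSh 820 (q = 85 of N = 105).
Shortfall ratios: (1220−400)/1220 = 0.6721 (×20); (1220−800)/1220 = 0.3443 (×29); (1220−820)/1220 = 0.3279 (×36).
Sum of shortfalls = 35.229508; P₁ averages over all N: 35.229508 / 105 = 0.336.

0.336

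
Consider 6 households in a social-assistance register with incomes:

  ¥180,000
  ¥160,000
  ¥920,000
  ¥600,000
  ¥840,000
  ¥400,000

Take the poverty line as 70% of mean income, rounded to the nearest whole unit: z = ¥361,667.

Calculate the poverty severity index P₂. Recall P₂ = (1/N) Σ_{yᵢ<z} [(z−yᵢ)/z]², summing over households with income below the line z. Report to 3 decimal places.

Below z: ¥160,000, ¥180,000 (q = 2 of N = 6).
Normalized shortfalls: (361667−160000)/361667 = 0.5576; (361667−180000)/361667 = 0.5023.
Squared: 0.3109; 0.2523.
Sum = 0.563232; P₂ = 0.563232 / 6 = 0.094.

0.094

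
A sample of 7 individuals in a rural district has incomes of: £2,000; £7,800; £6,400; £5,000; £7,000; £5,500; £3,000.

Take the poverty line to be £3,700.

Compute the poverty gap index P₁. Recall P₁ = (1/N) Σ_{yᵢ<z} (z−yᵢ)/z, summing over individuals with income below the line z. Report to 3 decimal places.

0.093

Poor units: £2,000, £3,000 (q = 2 of N = 7).
Relative gaps: (3700−2000)/3700 = 0.4595; (3700−3000)/3700 = 0.1892.
Sum of shortfalls = 0.648649; P₁ averages over all N: 0.648649 / 7 = 0.093.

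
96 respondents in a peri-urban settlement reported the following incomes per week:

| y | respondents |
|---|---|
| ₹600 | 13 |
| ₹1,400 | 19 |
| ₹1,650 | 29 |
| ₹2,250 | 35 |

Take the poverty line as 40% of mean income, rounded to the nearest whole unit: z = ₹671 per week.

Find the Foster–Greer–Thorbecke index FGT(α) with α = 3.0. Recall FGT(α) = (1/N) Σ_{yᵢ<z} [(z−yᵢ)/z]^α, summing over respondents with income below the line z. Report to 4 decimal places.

Poor units: 13×₹600 (q = 13 of N = 96).
Normalized shortfalls: (671−600)/671 = 0.1058 (×13).
Raised to α = 3.0: 0.00118 (×13).
Sum = 0.015401; FGT(3.0) = 0.015401 / 96 = 0.0002.

0.0002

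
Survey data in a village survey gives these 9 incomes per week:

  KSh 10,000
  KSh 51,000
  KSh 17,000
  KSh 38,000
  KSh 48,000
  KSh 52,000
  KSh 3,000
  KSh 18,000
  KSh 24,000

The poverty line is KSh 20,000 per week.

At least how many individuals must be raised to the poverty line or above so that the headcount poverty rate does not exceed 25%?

4 of the 9 individuals are poor, so H = 4/9 = 0.444.
A headcount ratio of at most 25% allows at most ⌊0.25 × 9⌋ = 2 poor individuals.
So at least 4 − 2 = 2 must be lifted.

2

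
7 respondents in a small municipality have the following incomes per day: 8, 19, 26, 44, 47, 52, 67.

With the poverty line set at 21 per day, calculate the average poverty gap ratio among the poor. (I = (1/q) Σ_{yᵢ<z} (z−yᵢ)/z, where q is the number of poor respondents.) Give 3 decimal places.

Below z: 8, 19 (q = 2 of N = 7).
Shortfall ratios (z−y)/z: 0.6190, 0.0952; sum = 0.714286.
The income-gap ratio divides by q (the poor only): 0.714286 / 2 = 0.357.

0.357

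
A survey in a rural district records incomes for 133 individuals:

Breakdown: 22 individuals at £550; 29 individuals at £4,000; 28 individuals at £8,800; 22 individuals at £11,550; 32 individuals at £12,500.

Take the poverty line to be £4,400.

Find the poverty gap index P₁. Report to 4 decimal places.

Incomes under z: 22×£550, 29×£4,000 (q = 51 of N = 133).
Gap ratios (z−y)/z: (4400−550)/4400 = 0.8750 (×22); (4400−4000)/4400 = 0.0909 (×29).
Σ = 21.886364. Dividing by the full population N = 133 gives P₁ = 0.1646.

0.1646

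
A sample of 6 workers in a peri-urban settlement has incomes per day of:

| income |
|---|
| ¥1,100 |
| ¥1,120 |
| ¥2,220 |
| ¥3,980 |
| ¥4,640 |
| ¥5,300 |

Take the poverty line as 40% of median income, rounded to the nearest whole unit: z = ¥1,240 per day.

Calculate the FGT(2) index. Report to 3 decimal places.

Poor units: ¥1,100, ¥1,120 (q = 2 of N = 6).
Relative gaps: (1240−1100)/1240 = 0.1129; (1240−1120)/1240 = 0.0968.
Squared: 0.0127; 0.0094.
Sum = 0.022112; P₂ = 0.022112 / 6 = 0.004.

0.004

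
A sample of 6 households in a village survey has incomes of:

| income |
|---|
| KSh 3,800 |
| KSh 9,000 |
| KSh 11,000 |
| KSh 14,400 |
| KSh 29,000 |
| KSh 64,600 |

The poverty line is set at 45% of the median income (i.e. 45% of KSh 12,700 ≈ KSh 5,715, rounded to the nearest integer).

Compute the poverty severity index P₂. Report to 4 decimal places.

0.0187

Below z: KSh 3,800 (q = 1 of N = 6).
Relative gaps: (5715−3800)/5715 = 0.3351.
Squared: 0.1123.
Sum = 0.112281; P₂ = 0.112281 / 6 = 0.0187.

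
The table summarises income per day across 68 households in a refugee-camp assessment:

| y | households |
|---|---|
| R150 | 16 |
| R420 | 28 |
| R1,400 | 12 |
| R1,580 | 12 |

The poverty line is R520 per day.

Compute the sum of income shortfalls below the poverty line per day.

Poor units: 16×R150, 28×R420 (q = 44 of N = 68).
Individual gaps: 16×(520−150) = 5920; 28×(520−420) = 2800.
Aggregate gap = R8,720.

R8,720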